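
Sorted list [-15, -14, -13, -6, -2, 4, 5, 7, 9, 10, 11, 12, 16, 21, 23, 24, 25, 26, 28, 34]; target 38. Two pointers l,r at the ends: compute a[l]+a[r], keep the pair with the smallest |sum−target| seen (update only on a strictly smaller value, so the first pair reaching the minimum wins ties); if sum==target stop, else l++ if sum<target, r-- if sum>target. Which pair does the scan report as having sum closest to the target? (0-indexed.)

l=0 r=19: -15+34=19 d=19 *, l++
l=1 r=19: -14+34=20 d=18 *, l++
l=2 r=19: -13+34=21 d=17 *, l++
l=3 r=19: -6+34=28 d=10 *, l++
l=4 r=19: -2+34=32 d=6 *, l++
l=5 r=19: 4+34=38 d=0 *, stop

pair (4, 34) with sum 38 (|Δ|=0)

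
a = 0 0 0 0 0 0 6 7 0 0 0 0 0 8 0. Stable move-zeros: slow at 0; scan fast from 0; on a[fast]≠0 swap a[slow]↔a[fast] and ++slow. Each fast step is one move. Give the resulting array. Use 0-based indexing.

[6, 7, 8, 0, 0, 0, 0, 0, 0, 0, 0, 0, 0, 0, 0]

slow=0 fast=0: a[fast]=0, fast++
slow=0 fast=1: a[fast]=0, fast++
slow=0 fast=2: a[fast]=0, fast++
slow=0 fast=3: a[fast]=0, fast++
slow=0 fast=4: a[fast]=0, fast++
slow=0 fast=5: a[fast]=0, fast++
slow=0 fast=6: a[fast]=6≠0 swap→a[0]=6, slow++,fast++
slow=1 fast=7: a[fast]=7≠0 swap→a[1]=7, slow++,fast++
slow=2 fast=8: a[fast]=0, fast++
slow=2 fast=9: a[fast]=0, fast++
slow=2 fast=10: a[fast]=0, fast++
slow=2 fast=11: a[fast]=0, fast++
slow=2 fast=12: a[fast]=0, fast++
slow=2 fast=13: a[fast]=8≠0 swap→a[2]=8, slow++,fast++
slow=3 fast=14: a[fast]=0, fast++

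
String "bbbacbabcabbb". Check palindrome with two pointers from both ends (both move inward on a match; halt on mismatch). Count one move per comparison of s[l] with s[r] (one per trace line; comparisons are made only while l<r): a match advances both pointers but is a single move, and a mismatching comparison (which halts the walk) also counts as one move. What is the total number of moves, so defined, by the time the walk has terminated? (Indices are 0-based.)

[0,12] 'b'=='b' → l++,r--
[1,11] 'b'=='b' → l++,r--
[2,10] 'b'=='b' → l++,r--
[3,9] 'a'=='a' → l++,r--
[4,8] 'c'=='c' → l++,r--
[5,7] 'b'=='b' → l++,r--

6 moves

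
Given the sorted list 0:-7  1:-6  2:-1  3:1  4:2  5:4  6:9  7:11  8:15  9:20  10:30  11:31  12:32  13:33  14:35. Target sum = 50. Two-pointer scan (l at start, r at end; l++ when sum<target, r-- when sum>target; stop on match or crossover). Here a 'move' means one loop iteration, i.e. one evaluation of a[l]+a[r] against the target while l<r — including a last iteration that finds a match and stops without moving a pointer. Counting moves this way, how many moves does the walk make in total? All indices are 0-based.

9 moves

[0,14] -7+35=28 <50 → l++
[1,14] -6+35=29 <50 → l++
[2,14] -1+35=34 <50 → l++
[3,14] 1+35=36 <50 → l++
[4,14] 2+35=37 <50 → l++
[5,14] 4+35=39 <50 → l++
[6,14] 9+35=44 <50 → l++
[7,14] 11+35=46 <50 → l++
[8,14] 15+35=50 → found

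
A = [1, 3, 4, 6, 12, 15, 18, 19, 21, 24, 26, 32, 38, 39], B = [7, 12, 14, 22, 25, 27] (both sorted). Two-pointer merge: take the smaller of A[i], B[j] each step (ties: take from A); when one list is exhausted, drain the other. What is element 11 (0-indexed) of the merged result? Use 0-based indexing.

merged[11] = 21

[i=0,j=0] A[i]=1<=B[j]=7 take 1 → i++
[i=1,j=0] A[i]=3<=B[j]=7 take 3 → i++
[i=2,j=0] A[i]=4<=B[j]=7 take 4 → i++
[i=3,j=0] A[i]=6<=B[j]=7 take 6 → i++
[i=4,j=0] A[i]=12>B[j]=7 take 7 → j++
[i=4,j=1] A[i]=12<=B[j]=12 take 12 → i++
[i=5,j=1] A[i]=15>B[j]=12 take 12 → j++
[i=5,j=2] A[i]=15>B[j]=14 take 14 → j++
[i=5,j=3] A[i]=15<=B[j]=22 take 15 → i++
[i=6,j=3] A[i]=18<=B[j]=22 take 18 → i++
[i=7,j=3] A[i]=19<=B[j]=22 take 19 → i++
[i=8,j=3] A[i]=21<=B[j]=22 take 21 → i++
[i=9,j=3] A[i]=24>B[j]=22 take 22 → j++
[i=9,j=4] A[i]=24<=B[j]=25 take 24 → i++
[i=10,j=4] A[i]=26>B[j]=25 take 25 → j++
[i=10,j=5] A[i]=26<=B[j]=27 take 26 → i++
[i=11,j=5] A[i]=32>B[j]=27 take 27 → j++
[i=11,j=6] B done, take A[i]=32 → i++
[i=12,j=6] B done, take A[i]=38 → i++
[i=13,j=6] B done, take A[i]=39 → i++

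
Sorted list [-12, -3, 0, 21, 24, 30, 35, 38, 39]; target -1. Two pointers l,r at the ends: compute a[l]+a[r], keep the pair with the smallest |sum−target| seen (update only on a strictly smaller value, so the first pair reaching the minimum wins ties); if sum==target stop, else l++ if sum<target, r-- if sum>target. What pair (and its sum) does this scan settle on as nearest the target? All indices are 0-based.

pair (-3, 0) with sum -3 (|Δ|=2)

l=0 r=8: -12+39=27 d=28 *, r--
l=0 r=7: -12+38=26 d=27 *, r--
l=0 r=6: -12+35=23 d=24 *, r--
l=0 r=5: -12+30=18 d=19 *, r--
l=0 r=4: -12+24=12 d=13 *, r--
l=0 r=3: -12+21=9 d=10 *, r--
l=0 r=2: -12+0=-12 d=11, l++
l=1 r=2: -3+0=-3 d=2 *, l++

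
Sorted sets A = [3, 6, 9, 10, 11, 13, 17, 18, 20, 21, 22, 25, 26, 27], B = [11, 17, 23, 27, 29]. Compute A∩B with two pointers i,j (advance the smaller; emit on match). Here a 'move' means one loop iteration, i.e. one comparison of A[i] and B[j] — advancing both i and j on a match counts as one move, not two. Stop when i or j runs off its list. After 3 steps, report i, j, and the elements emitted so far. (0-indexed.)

i=3, j=0, emitted=[]

i=0 j=0: 3<11, i++
i=1 j=0: 6<11, i++
i=2 j=0: 9<11, i++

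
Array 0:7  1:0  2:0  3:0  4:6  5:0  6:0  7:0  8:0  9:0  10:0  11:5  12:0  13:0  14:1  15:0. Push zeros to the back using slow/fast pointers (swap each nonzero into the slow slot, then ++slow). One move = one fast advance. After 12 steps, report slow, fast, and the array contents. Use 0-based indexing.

slow=3, fast=12, a=[7, 6, 5, 0, 0, 0, 0, 0, 0, 0, 0, 0, 0, 0, 1, 0]

(s=0,f=0) a[fast]=7≠0 swap→a[0]=7 → slow++,fast++
(s=1,f=1) a[fast]=0 → fast++
(s=1,f=2) a[fast]=0 → fast++
(s=1,f=3) a[fast]=0 → fast++
(s=1,f=4) a[fast]=6≠0 swap→a[1]=6 → slow++,fast++
(s=2,f=5) a[fast]=0 → fast++
(s=2,f=6) a[fast]=0 → fast++
(s=2,f=7) a[fast]=0 → fast++
(s=2,f=8) a[fast]=0 → fast++
(s=2,f=9) a[fast]=0 → fast++
(s=2,f=10) a[fast]=0 → fast++
(s=2,f=11) a[fast]=5≠0 swap→a[2]=5 → slow++,fast++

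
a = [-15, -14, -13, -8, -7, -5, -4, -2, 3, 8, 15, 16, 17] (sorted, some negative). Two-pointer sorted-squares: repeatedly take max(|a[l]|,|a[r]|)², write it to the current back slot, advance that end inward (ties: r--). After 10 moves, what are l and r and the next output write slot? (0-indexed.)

l=6, r=8, next write slot=2

[0,12] |-15|<=|17| out[12]=289 → r--
[0,11] |-15|<=|16| out[11]=256 → r--
[0,10] |-15|<=|15| out[10]=225 → r--
[0,9] |-15|>|8| out[9]=225 → l++
[1,9] |-14|>|8| out[8]=196 → l++
[2,9] |-13|>|8| out[7]=169 → l++
[3,9] |-8|<=|8| out[6]=64 → r--
[3,8] |-8|>|3| out[5]=64 → l++
[4,8] |-7|>|3| out[4]=49 → l++
[5,8] |-5|>|3| out[3]=25 → l++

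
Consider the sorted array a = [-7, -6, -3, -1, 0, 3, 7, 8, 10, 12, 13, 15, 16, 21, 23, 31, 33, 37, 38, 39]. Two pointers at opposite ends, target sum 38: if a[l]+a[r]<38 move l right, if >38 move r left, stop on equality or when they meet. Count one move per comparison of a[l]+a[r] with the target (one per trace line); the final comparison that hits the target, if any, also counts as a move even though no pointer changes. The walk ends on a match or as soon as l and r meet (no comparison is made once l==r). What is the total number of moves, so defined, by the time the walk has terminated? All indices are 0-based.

l=0 r=19: -7+39=32 <38, l++
l=1 r=19: -6+39=33 <38, l++
l=2 r=19: -3+39=36 <38, l++
l=3 r=19: -1+39=38, found

4 moves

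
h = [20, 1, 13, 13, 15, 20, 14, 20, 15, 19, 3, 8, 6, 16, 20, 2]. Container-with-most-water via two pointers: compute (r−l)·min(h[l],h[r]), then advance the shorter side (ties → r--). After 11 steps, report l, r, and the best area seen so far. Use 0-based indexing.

l=0, r=4, best area=280

l=0 r=15: min(20,2)*15=30 best=30 *, r--
l=0 r=14: min(20,20)*14=280 best=280 *, r--
l=0 r=13: min(20,16)*13=208 best=280, r--
l=0 r=12: min(20,6)*12=72 best=280, r--
l=0 r=11: min(20,8)*11=88 best=280, r--
l=0 r=10: min(20,3)*10=30 best=280, r--
l=0 r=9: min(20,19)*9=171 best=280, r--
l=0 r=8: min(20,15)*8=120 best=280, r--
l=0 r=7: min(20,20)*7=140 best=280, r--
l=0 r=6: min(20,14)*6=84 best=280, r--
l=0 r=5: min(20,20)*5=100 best=280, r--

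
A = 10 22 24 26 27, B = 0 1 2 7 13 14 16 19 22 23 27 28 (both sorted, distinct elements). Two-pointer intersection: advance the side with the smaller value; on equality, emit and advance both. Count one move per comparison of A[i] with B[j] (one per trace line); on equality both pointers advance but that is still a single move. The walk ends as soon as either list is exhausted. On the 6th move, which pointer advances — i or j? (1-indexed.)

j

[i=1,j=1] 10>0 → j++
[i=1,j=2] 10>1 → j++
[i=1,j=3] 10>2 → j++
[i=1,j=4] 10>7 → j++
[i=1,j=5] 10<13 → i++
[i=2,j=5] 22>13 → j++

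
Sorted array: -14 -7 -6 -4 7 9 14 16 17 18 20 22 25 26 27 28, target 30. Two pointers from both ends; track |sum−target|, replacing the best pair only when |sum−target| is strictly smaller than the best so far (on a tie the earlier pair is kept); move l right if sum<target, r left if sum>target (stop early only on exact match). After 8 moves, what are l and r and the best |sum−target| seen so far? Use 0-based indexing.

l=4, r=11, best |Δ|=2

[0,15] -14+28=14 d=16 * → l++
[1,15] -7+28=21 d=9 * → l++
[2,15] -6+28=22 d=8 * → l++
[3,15] -4+28=24 d=6 * → l++
[4,15] 7+28=35 d=5 * → r--
[4,14] 7+27=34 d=4 * → r--
[4,13] 7+26=33 d=3 * → r--
[4,12] 7+25=32 d=2 * → r--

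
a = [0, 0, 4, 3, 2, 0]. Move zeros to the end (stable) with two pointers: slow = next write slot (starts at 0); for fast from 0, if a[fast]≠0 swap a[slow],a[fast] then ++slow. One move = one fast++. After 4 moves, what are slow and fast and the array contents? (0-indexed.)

(s=0,f=0) a[fast]=0 → fast++
(s=0,f=1) a[fast]=0 → fast++
(s=0,f=2) a[fast]=4≠0 swap→a[0]=4 → slow++,fast++
(s=1,f=3) a[fast]=3≠0 swap→a[1]=3 → slow++,fast++

slow=2, fast=4, a=[4, 3, 0, 0, 2, 0]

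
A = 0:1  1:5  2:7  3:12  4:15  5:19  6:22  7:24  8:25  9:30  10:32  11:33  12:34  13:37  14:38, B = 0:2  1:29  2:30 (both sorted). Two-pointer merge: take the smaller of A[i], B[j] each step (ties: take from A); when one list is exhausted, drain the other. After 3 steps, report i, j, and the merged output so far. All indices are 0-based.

i=2, j=1, merged so far=[1, 2, 5]

[i=0,j=0] A[i]=1<=B[j]=2 take 1 → i++
[i=1,j=0] A[i]=5>B[j]=2 take 2 → j++
[i=1,j=1] A[i]=5<=B[j]=29 take 5 → i++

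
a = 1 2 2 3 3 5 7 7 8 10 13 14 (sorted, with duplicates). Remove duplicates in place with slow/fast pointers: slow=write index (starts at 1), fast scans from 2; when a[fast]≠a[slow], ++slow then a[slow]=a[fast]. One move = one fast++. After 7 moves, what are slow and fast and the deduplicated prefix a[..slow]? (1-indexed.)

slow=5, fast=9, prefix=[1, 2, 3, 5, 7]

slow=1 fast=2: a[fast]=2≠a[slow]=1 write a[2]=2, slow++,fast++
slow=2 fast=3: a[fast]=2=a[slow] dup, fast++
slow=2 fast=4: a[fast]=3≠a[slow]=2 write a[3]=3, slow++,fast++
slow=3 fast=5: a[fast]=3=a[slow] dup, fast++
slow=3 fast=6: a[fast]=5≠a[slow]=3 write a[4]=5, slow++,fast++
slow=4 fast=7: a[fast]=7≠a[slow]=5 write a[5]=7, slow++,fast++
slow=5 fast=8: a[fast]=7=a[slow] dup, fast++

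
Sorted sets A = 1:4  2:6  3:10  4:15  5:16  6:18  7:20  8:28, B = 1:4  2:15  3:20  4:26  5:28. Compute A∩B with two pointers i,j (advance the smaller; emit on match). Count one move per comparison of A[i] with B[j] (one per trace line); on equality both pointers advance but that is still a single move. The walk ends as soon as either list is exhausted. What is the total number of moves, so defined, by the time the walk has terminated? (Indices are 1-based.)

9 moves

[i=1,j=1] 4==4 emit → i++,j++
[i=2,j=2] 6<15 → i++
[i=3,j=2] 10<15 → i++
[i=4,j=2] 15==15 emit → i++,j++
[i=5,j=3] 16<20 → i++
[i=6,j=3] 18<20 → i++
[i=7,j=3] 20==20 emit → i++,j++
[i=8,j=4] 28>26 → j++
[i=8,j=5] 28==28 emit → i++,j++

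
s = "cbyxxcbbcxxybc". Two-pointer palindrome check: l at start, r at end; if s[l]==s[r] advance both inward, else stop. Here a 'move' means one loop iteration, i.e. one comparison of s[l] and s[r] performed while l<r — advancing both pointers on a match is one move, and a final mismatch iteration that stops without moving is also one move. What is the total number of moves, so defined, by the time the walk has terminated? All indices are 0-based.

7 moves

[0,13] 'c'=='c' → l++,r--
[1,12] 'b'=='b' → l++,r--
[2,11] 'y'=='y' → l++,r--
[3,10] 'x'=='x' → l++,r--
[4,9] 'x'=='x' → l++,r--
[5,8] 'c'=='c' → l++,r--
[6,7] 'b'=='b' → l++,r--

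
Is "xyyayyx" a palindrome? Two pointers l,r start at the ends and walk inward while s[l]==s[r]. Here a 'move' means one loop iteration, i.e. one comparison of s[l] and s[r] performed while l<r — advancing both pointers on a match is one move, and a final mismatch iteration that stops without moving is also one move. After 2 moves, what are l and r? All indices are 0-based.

l=2, r=4

l=0 r=6: 'x'=='x', l++,r--
l=1 r=5: 'y'=='y', l++,r--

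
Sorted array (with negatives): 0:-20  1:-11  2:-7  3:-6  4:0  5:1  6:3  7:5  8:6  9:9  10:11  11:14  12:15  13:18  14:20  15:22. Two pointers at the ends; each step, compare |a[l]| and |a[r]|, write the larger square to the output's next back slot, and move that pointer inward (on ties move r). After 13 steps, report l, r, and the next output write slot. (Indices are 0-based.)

l=0 r=15: |-20|<=|22| out[15]=484, r--
l=0 r=14: |-20|<=|20| out[14]=400, r--
l=0 r=13: |-20|>|18| out[13]=400, l++
l=1 r=13: |-11|<=|18| out[12]=324, r--
l=1 r=12: |-11|<=|15| out[11]=225, r--
l=1 r=11: |-11|<=|14| out[10]=196, r--
l=1 r=10: |-11|<=|11| out[9]=121, r--
l=1 r=9: |-11|>|9| out[8]=121, l++
l=2 r=9: |-7|<=|9| out[7]=81, r--
l=2 r=8: |-7|>|6| out[6]=49, l++
l=3 r=8: |-6|<=|6| out[5]=36, r--
l=3 r=7: |-6|>|5| out[4]=36, l++
l=4 r=7: |0|<=|5| out[3]=25, r--

l=4, r=6, next write slot=2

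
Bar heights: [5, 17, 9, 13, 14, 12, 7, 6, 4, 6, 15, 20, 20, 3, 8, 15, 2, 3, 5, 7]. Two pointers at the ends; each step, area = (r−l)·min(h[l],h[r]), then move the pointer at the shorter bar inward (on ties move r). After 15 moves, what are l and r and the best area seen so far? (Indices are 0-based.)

[0,19] min(5,7)*19=95 best=95 * → l++
[1,19] min(17,7)*18=126 best=126 * → r--
[1,18] min(17,5)*17=85 best=126 → r--
[1,17] min(17,3)*16=48 best=126 → r--
[1,16] min(17,2)*15=30 best=126 → r--
[1,15] min(17,15)*14=210 best=210 * → r--
[1,14] min(17,8)*13=104 best=210 → r--
[1,13] min(17,3)*12=36 best=210 → r--
[1,12] min(17,20)*11=187 best=210 → l++
[2,12] min(9,20)*10=90 best=210 → l++
[3,12] min(13,20)*9=117 best=210 → l++
[4,12] min(14,20)*8=112 best=210 → l++
[5,12] min(12,20)*7=84 best=210 → l++
[6,12] min(7,20)*6=42 best=210 → l++
[7,12] min(6,20)*5=30 best=210 → l++

l=8, r=12, best area=210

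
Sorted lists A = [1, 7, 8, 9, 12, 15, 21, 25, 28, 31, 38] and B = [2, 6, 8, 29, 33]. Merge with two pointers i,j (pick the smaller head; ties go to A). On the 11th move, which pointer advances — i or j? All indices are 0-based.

i

[i=0,j=0] A[i]=1<=B[j]=2 take 1 → i++
[i=1,j=0] A[i]=7>B[j]=2 take 2 → j++
[i=1,j=1] A[i]=7>B[j]=6 take 6 → j++
[i=1,j=2] A[i]=7<=B[j]=8 take 7 → i++
[i=2,j=2] A[i]=8<=B[j]=8 take 8 → i++
[i=3,j=2] A[i]=9>B[j]=8 take 8 → j++
[i=3,j=3] A[i]=9<=B[j]=29 take 9 → i++
[i=4,j=3] A[i]=12<=B[j]=29 take 12 → i++
[i=5,j=3] A[i]=15<=B[j]=29 take 15 → i++
[i=6,j=3] A[i]=21<=B[j]=29 take 21 → i++
[i=7,j=3] A[i]=25<=B[j]=29 take 25 → i++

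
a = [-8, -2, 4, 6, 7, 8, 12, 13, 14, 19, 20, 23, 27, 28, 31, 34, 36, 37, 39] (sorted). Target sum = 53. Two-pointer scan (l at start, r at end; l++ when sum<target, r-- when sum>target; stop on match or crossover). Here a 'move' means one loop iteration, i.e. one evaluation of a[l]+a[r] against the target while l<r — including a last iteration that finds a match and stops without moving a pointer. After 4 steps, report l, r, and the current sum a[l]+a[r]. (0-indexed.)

l=4, r=18, sum=46

[0,18] -8+39=31 <53 → l++
[1,18] -2+39=37 <53 → l++
[2,18] 4+39=43 <53 → l++
[3,18] 6+39=45 <53 → l++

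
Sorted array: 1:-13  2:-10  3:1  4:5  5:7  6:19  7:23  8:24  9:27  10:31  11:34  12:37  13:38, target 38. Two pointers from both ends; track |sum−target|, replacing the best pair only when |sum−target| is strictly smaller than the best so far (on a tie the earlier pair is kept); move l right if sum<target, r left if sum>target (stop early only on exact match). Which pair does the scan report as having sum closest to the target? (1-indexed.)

pair (1, 37) with sum 38 (|Δ|=0)

l=1 r=13: -13+38=25 d=13 *, l++
l=2 r=13: -10+38=28 d=10 *, l++
l=3 r=13: 1+38=39 d=1 *, r--
l=3 r=12: 1+37=38 d=0 *, stop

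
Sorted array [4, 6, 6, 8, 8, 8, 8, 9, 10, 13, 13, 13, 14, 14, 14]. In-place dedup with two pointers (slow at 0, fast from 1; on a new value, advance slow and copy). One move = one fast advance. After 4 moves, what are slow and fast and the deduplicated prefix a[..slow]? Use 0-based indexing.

slow=2, fast=5, prefix=[4, 6, 8]

slow=0 fast=1: a[fast]=6≠a[slow]=4 write a[1]=6, slow++,fast++
slow=1 fast=2: a[fast]=6=a[slow] dup, fast++
slow=1 fast=3: a[fast]=8≠a[slow]=6 write a[2]=8, slow++,fast++
slow=2 fast=4: a[fast]=8=a[slow] dup, fast++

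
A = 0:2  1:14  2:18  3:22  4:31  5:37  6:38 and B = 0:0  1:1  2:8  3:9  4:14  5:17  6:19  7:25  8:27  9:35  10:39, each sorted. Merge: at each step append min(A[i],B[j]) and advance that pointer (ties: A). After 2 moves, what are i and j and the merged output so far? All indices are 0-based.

i=0, j=2, merged so far=[0, 1]

i=0 j=0: A[i]=2>B[j]=0 take 0, j++
i=0 j=1: A[i]=2>B[j]=1 take 1, j++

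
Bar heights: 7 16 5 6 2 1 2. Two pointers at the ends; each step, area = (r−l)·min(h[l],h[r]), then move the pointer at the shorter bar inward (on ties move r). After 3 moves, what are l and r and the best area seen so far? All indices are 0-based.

l=0, r=3, best area=12

[0,6] min(7,2)*6=12 best=12 * → r--
[0,5] min(7,1)*5=5 best=12 → r--
[0,4] min(7,2)*4=8 best=12 → r--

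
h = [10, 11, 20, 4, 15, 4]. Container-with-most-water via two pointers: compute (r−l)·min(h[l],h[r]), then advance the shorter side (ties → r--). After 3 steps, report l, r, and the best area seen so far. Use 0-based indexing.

l=0 r=5: min(10,4)*5=20 best=20 *, r--
l=0 r=4: min(10,15)*4=40 best=40 *, l++
l=1 r=4: min(11,15)*3=33 best=40, l++

l=2, r=4, best area=40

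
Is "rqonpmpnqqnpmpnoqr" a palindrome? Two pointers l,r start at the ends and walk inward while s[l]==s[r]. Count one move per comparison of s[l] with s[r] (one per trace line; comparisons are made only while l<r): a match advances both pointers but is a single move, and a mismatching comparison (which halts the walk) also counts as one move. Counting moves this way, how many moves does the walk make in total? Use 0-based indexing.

l=0 r=17: 'r'=='r', l++,r--
l=1 r=16: 'q'=='q', l++,r--
l=2 r=15: 'o'=='o', l++,r--
l=3 r=14: 'n'=='n', l++,r--
l=4 r=13: 'p'=='p', l++,r--
l=5 r=12: 'm'=='m', l++,r--
l=6 r=11: 'p'=='p', l++,r--
l=7 r=10: 'n'=='n', l++,r--
l=8 r=9: 'q'=='q', l++,r--

9 moves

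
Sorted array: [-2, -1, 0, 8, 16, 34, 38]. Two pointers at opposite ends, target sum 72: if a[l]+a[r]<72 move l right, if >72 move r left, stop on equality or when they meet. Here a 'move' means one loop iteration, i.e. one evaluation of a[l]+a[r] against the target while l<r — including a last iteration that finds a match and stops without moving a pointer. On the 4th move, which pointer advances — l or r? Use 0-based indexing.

l

l=0 r=6: -2+38=36 <72, l++
l=1 r=6: -1+38=37 <72, l++
l=2 r=6: 0+38=38 <72, l++
l=3 r=6: 8+38=46 <72, l++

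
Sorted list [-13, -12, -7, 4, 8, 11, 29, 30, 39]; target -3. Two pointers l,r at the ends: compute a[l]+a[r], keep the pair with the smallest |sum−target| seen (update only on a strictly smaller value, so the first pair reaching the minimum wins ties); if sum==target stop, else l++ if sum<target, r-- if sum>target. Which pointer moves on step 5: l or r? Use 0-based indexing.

[0,8] -13+39=26 d=29 * → r--
[0,7] -13+30=17 d=20 * → r--
[0,6] -13+29=16 d=19 * → r--
[0,5] -13+11=-2 d=1 * → r--
[0,4] -13+8=-5 d=2 → l++

l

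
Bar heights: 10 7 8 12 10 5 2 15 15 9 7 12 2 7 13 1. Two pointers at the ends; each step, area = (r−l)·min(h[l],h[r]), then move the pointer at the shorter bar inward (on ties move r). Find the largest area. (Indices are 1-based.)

l=1 r=16: min(10,1)*15=15 best=15 *, r--
l=1 r=15: min(10,13)*14=140 best=140 *, l++
l=2 r=15: min(7,13)*13=91 best=140, l++
l=3 r=15: min(8,13)*12=96 best=140, l++
l=4 r=15: min(12,13)*11=132 best=140, l++
l=5 r=15: min(10,13)*10=100 best=140, l++
l=6 r=15: min(5,13)*9=45 best=140, l++
l=7 r=15: min(2,13)*8=16 best=140, l++
l=8 r=15: min(15,13)*7=91 best=140, r--
l=8 r=14: min(15,7)*6=42 best=140, r--
l=8 r=13: min(15,2)*5=10 best=140, r--
l=8 r=12: min(15,12)*4=48 best=140, r--
l=8 r=11: min(15,7)*3=21 best=140, r--
l=8 r=10: min(15,9)*2=18 best=140, r--
l=8 r=9: min(15,15)*1=15 best=140, r--

max area = 140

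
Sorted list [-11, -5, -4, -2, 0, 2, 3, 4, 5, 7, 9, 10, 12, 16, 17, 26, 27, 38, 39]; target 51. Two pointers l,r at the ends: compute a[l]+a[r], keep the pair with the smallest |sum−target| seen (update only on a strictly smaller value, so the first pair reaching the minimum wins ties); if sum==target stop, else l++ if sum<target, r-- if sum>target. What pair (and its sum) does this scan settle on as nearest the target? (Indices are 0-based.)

l=0 r=18: -11+39=28 d=23 *, l++
l=1 r=18: -5+39=34 d=17 *, l++
l=2 r=18: -4+39=35 d=16 *, l++
l=3 r=18: -2+39=37 d=14 *, l++
l=4 r=18: 0+39=39 d=12 *, l++
l=5 r=18: 2+39=41 d=10 *, l++
l=6 r=18: 3+39=42 d=9 *, l++
l=7 r=18: 4+39=43 d=8 *, l++
l=8 r=18: 5+39=44 d=7 *, l++
l=9 r=18: 7+39=46 d=5 *, l++
l=10 r=18: 9+39=48 d=3 *, l++
l=11 r=18: 10+39=49 d=2 *, l++
l=12 r=18: 12+39=51 d=0 *, stop

pair (12, 39) with sum 51 (|Δ|=0)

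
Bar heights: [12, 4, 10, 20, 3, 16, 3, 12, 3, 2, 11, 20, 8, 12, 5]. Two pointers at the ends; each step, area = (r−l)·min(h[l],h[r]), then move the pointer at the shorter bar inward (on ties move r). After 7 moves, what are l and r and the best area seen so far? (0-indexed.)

[0,14] min(12,5)*14=70 best=70 * → r--
[0,13] min(12,12)*13=156 best=156 * → r--
[0,12] min(12,8)*12=96 best=156 → r--
[0,11] min(12,20)*11=132 best=156 → l++
[1,11] min(4,20)*10=40 best=156 → l++
[2,11] min(10,20)*9=90 best=156 → l++
[3,11] min(20,20)*8=160 best=160 * → r--

l=3, r=10, best area=160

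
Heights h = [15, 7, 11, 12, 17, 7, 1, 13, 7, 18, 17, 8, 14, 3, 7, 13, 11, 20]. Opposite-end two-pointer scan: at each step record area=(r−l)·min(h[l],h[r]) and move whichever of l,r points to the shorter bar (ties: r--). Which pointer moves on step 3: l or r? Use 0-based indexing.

[0,17] min(15,20)*17=255 best=255 * → l++
[1,17] min(7,20)*16=112 best=255 → l++
[2,17] min(11,20)*15=165 best=255 → l++

l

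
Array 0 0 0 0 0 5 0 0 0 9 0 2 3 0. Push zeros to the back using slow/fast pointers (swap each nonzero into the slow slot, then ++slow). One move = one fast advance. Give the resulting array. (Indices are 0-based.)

[5, 9, 2, 3, 0, 0, 0, 0, 0, 0, 0, 0, 0, 0]

(s=0,f=0) a[fast]=0 → fast++
(s=0,f=1) a[fast]=0 → fast++
(s=0,f=2) a[fast]=0 → fast++
(s=0,f=3) a[fast]=0 → fast++
(s=0,f=4) a[fast]=0 → fast++
(s=0,f=5) a[fast]=5≠0 swap→a[0]=5 → slow++,fast++
(s=1,f=6) a[fast]=0 → fast++
(s=1,f=7) a[fast]=0 → fast++
(s=1,f=8) a[fast]=0 → fast++
(s=1,f=9) a[fast]=9≠0 swap→a[1]=9 → slow++,fast++
(s=2,f=10) a[fast]=0 → fast++
(s=2,f=11) a[fast]=2≠0 swap→a[2]=2 → slow++,fast++
(s=3,f=12) a[fast]=3≠0 swap→a[3]=3 → slow++,fast++
(s=4,f=13) a[fast]=0 → fast++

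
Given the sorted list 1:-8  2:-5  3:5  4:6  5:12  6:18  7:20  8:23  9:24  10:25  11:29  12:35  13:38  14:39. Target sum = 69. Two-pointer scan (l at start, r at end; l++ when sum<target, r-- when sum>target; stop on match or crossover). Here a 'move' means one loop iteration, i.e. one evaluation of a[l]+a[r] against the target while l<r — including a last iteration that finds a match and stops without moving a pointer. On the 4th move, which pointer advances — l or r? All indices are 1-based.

l=1 r=14: -8+39=31 <69, l++
l=2 r=14: -5+39=34 <69, l++
l=3 r=14: 5+39=44 <69, l++
l=4 r=14: 6+39=45 <69, l++

l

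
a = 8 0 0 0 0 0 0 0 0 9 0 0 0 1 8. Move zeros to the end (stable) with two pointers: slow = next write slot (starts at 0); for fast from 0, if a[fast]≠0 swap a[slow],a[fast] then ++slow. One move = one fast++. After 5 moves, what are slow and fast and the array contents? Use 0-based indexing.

slow=1, fast=5, a=[8, 0, 0, 0, 0, 0, 0, 0, 0, 9, 0, 0, 0, 1, 8]

(s=0,f=0) a[fast]=8≠0 swap→a[0]=8 → slow++,fast++
(s=1,f=1) a[fast]=0 → fast++
(s=1,f=2) a[fast]=0 → fast++
(s=1,f=3) a[fast]=0 → fast++
(s=1,f=4) a[fast]=0 → fast++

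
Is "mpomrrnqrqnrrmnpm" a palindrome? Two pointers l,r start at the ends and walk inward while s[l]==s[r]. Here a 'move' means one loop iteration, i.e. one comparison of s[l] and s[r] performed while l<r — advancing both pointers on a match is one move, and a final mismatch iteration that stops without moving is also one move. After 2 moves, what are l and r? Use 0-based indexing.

l=0 r=16: 'm'=='m', l++,r--
l=1 r=15: 'p'=='p', l++,r--

l=2, r=14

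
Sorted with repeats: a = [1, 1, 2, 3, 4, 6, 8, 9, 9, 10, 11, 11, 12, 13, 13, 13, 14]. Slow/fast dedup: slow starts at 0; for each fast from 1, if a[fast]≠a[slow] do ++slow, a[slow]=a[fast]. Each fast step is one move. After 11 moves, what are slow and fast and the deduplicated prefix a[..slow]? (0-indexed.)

slow=0 fast=1: a[fast]=1=a[slow] dup, fast++
slow=0 fast=2: a[fast]=2≠a[slow]=1 write a[1]=2, slow++,fast++
slow=1 fast=3: a[fast]=3≠a[slow]=2 write a[2]=3, slow++,fast++
slow=2 fast=4: a[fast]=4≠a[slow]=3 write a[3]=4, slow++,fast++
slow=3 fast=5: a[fast]=6≠a[slow]=4 write a[4]=6, slow++,fast++
slow=4 fast=6: a[fast]=8≠a[slow]=6 write a[5]=8, slow++,fast++
slow=5 fast=7: a[fast]=9≠a[slow]=8 write a[6]=9, slow++,fast++
slow=6 fast=8: a[fast]=9=a[slow] dup, fast++
slow=6 fast=9: a[fast]=10≠a[slow]=9 write a[7]=10, slow++,fast++
slow=7 fast=10: a[fast]=11≠a[slow]=10 write a[8]=11, slow++,fast++
slow=8 fast=11: a[fast]=11=a[slow] dup, fast++

slow=8, fast=12, prefix=[1, 2, 3, 4, 6, 8, 9, 10, 11]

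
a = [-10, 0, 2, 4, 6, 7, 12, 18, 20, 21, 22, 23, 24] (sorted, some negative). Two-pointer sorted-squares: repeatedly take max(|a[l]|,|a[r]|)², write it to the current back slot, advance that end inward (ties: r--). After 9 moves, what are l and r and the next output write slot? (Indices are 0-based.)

l=0 r=12: |-10|<=|24| out[12]=576, r--
l=0 r=11: |-10|<=|23| out[11]=529, r--
l=0 r=10: |-10|<=|22| out[10]=484, r--
l=0 r=9: |-10|<=|21| out[9]=441, r--
l=0 r=8: |-10|<=|20| out[8]=400, r--
l=0 r=7: |-10|<=|18| out[7]=324, r--
l=0 r=6: |-10|<=|12| out[6]=144, r--
l=0 r=5: |-10|>|7| out[5]=100, l++
l=1 r=5: |0|<=|7| out[4]=49, r--

l=1, r=4, next write slot=3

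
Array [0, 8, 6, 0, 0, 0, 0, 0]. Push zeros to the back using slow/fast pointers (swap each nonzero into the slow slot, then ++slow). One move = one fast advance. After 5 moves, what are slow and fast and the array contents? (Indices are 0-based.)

slow=2, fast=5, a=[8, 6, 0, 0, 0, 0, 0, 0]

slow=0 fast=0: a[fast]=0, fast++
slow=0 fast=1: a[fast]=8≠0 swap→a[0]=8, slow++,fast++
slow=1 fast=2: a[fast]=6≠0 swap→a[1]=6, slow++,fast++
slow=2 fast=3: a[fast]=0, fast++
slow=2 fast=4: a[fast]=0, fast++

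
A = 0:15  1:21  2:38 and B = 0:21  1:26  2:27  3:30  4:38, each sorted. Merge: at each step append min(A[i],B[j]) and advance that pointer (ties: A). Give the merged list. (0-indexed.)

[15, 21, 21, 26, 27, 30, 38, 38]

i=0 j=0: A[i]=15<=B[j]=21 take 15, i++
i=1 j=0: A[i]=21<=B[j]=21 take 21, i++
i=2 j=0: A[i]=38>B[j]=21 take 21, j++
i=2 j=1: A[i]=38>B[j]=26 take 26, j++
i=2 j=2: A[i]=38>B[j]=27 take 27, j++
i=2 j=3: A[i]=38>B[j]=30 take 30, j++
i=2 j=4: A[i]=38<=B[j]=38 take 38, i++
i=3 j=4: A done, take B[j]=38, j++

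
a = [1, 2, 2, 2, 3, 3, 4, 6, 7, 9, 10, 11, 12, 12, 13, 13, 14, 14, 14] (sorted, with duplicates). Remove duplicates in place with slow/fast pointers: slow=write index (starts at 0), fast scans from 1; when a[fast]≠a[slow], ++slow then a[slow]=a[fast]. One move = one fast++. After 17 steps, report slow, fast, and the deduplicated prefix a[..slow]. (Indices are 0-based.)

slow=11, fast=18, prefix=[1, 2, 3, 4, 6, 7, 9, 10, 11, 12, 13, 14]

(s=0,f=1) a[fast]=2≠a[slow]=1 write a[1]=2 → slow++,fast++
(s=1,f=2) a[fast]=2=a[slow] dup → fast++
(s=1,f=3) a[fast]=2=a[slow] dup → fast++
(s=1,f=4) a[fast]=3≠a[slow]=2 write a[2]=3 → slow++,fast++
(s=2,f=5) a[fast]=3=a[slow] dup → fast++
(s=2,f=6) a[fast]=4≠a[slow]=3 write a[3]=4 → slow++,fast++
(s=3,f=7) a[fast]=6≠a[slow]=4 write a[4]=6 → slow++,fast++
(s=4,f=8) a[fast]=7≠a[slow]=6 write a[5]=7 → slow++,fast++
(s=5,f=9) a[fast]=9≠a[slow]=7 write a[6]=9 → slow++,fast++
(s=6,f=10) a[fast]=10≠a[slow]=9 write a[7]=10 → slow++,fast++
(s=7,f=11) a[fast]=11≠a[slow]=10 write a[8]=11 → slow++,fast++
(s=8,f=12) a[fast]=12≠a[slow]=11 write a[9]=12 → slow++,fast++
(s=9,f=13) a[fast]=12=a[slow] dup → fast++
(s=9,f=14) a[fast]=13≠a[slow]=12 write a[10]=13 → slow++,fast++
(s=10,f=15) a[fast]=13=a[slow] dup → fast++
(s=10,f=16) a[fast]=14≠a[slow]=13 write a[11]=14 → slow++,fast++
(s=11,f=17) a[fast]=14=a[slow] dup → fast++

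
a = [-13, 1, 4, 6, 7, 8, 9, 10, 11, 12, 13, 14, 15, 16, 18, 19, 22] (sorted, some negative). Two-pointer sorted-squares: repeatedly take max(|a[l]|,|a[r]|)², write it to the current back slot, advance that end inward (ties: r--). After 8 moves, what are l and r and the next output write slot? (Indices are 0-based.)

[0,16] |-13|<=|22| out[16]=484 → r--
[0,15] |-13|<=|19| out[15]=361 → r--
[0,14] |-13|<=|18| out[14]=324 → r--
[0,13] |-13|<=|16| out[13]=256 → r--
[0,12] |-13|<=|15| out[12]=225 → r--
[0,11] |-13|<=|14| out[11]=196 → r--
[0,10] |-13|<=|13| out[10]=169 → r--
[0,9] |-13|>|12| out[9]=169 → l++

l=1, r=9, next write slot=8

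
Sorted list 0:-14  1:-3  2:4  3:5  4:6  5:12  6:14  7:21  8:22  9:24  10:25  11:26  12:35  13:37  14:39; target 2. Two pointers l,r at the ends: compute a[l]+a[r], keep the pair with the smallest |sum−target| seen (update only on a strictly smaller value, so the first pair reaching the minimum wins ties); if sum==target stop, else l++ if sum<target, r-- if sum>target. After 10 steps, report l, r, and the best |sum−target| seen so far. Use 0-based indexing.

l=1, r=5, best |Δ|=2

l=0 r=14: -14+39=25 d=23 *, r--
l=0 r=13: -14+37=23 d=21 *, r--
l=0 r=12: -14+35=21 d=19 *, r--
l=0 r=11: -14+26=12 d=10 *, r--
l=0 r=10: -14+25=11 d=9 *, r--
l=0 r=9: -14+24=10 d=8 *, r--
l=0 r=8: -14+22=8 d=6 *, r--
l=0 r=7: -14+21=7 d=5 *, r--
l=0 r=6: -14+14=0 d=2 *, l++
l=1 r=6: -3+14=11 d=9, r--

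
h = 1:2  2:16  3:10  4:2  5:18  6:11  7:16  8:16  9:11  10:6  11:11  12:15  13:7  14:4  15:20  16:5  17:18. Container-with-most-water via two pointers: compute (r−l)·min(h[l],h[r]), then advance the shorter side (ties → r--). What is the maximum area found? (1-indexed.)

[1,17] min(2,18)*16=32 best=32 * → l++
[2,17] min(16,18)*15=240 best=240 * → l++
[3,17] min(10,18)*14=140 best=240 → l++
[4,17] min(2,18)*13=26 best=240 → l++
[5,17] min(18,18)*12=216 best=240 → r--
[5,16] min(18,5)*11=55 best=240 → r--
[5,15] min(18,20)*10=180 best=240 → l++
[6,15] min(11,20)*9=99 best=240 → l++
[7,15] min(16,20)*8=128 best=240 → l++
[8,15] min(16,20)*7=112 best=240 → l++
[9,15] min(11,20)*6=66 best=240 → l++
[10,15] min(6,20)*5=30 best=240 → l++
[11,15] min(11,20)*4=44 best=240 → l++
[12,15] min(15,20)*3=45 best=240 → l++
[13,15] min(7,20)*2=14 best=240 → l++
[14,15] min(4,20)*1=4 best=240 → l++

max area = 240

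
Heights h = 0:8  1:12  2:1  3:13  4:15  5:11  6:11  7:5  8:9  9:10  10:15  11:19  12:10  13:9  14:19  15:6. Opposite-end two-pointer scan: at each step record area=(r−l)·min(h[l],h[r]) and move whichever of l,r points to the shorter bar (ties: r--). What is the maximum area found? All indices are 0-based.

max area = 156

[0,15] min(8,6)*15=90 best=90 * → r--
[0,14] min(8,19)*14=112 best=112 * → l++
[1,14] min(12,19)*13=156 best=156 * → l++
[2,14] min(1,19)*12=12 best=156 → l++
[3,14] min(13,19)*11=143 best=156 → l++
[4,14] min(15,19)*10=150 best=156 → l++
[5,14] min(11,19)*9=99 best=156 → l++
[6,14] min(11,19)*8=88 best=156 → l++
[7,14] min(5,19)*7=35 best=156 → l++
[8,14] min(9,19)*6=54 best=156 → l++
[9,14] min(10,19)*5=50 best=156 → l++
[10,14] min(15,19)*4=60 best=156 → l++
[11,14] min(19,19)*3=57 best=156 → r--
[11,13] min(19,9)*2=18 best=156 → r--
[11,12] min(19,10)*1=10 best=156 → r--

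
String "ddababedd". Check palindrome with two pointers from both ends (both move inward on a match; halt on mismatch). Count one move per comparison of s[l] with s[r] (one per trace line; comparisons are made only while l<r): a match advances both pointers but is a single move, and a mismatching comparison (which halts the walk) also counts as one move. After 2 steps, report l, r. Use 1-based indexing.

l=1 r=9: 'd'=='d', l++,r--
l=2 r=8: 'd'=='d', l++,r--

l=3, r=7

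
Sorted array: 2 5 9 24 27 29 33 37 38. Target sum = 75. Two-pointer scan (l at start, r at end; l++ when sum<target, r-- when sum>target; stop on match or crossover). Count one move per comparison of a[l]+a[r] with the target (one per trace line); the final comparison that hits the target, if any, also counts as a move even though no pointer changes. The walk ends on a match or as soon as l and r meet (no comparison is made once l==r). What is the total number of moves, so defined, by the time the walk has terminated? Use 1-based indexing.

[1,9] 2+38=40 <75 → l++
[2,9] 5+38=43 <75 → l++
[3,9] 9+38=47 <75 → l++
[4,9] 24+38=62 <75 → l++
[5,9] 27+38=65 <75 → l++
[6,9] 29+38=67 <75 → l++
[7,9] 33+38=71 <75 → l++
[8,9] 37+38=75 → found

8 moves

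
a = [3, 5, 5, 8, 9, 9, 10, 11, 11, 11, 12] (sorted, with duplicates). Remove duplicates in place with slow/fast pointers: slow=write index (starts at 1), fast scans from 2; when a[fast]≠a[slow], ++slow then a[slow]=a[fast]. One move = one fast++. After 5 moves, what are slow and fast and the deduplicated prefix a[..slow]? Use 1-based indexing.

slow=1 fast=2: a[fast]=5≠a[slow]=3 write a[2]=5, slow++,fast++
slow=2 fast=3: a[fast]=5=a[slow] dup, fast++
slow=2 fast=4: a[fast]=8≠a[slow]=5 write a[3]=8, slow++,fast++
slow=3 fast=5: a[fast]=9≠a[slow]=8 write a[4]=9, slow++,fast++
slow=4 fast=6: a[fast]=9=a[slow] dup, fast++

slow=4, fast=7, prefix=[3, 5, 8, 9]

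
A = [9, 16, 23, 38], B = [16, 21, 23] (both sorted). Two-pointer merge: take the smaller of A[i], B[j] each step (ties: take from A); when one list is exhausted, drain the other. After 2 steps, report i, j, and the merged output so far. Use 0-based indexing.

i=2, j=0, merged so far=[9, 16]

i=0 j=0: A[i]=9<=B[j]=16 take 9, i++
i=1 j=0: A[i]=16<=B[j]=16 take 16, i++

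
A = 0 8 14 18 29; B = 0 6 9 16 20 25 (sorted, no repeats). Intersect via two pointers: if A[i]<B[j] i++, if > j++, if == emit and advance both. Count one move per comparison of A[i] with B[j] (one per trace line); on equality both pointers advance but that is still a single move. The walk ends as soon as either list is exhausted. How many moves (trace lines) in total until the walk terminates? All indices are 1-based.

9 moves

i=1 j=1: 0==0 emit, i++,j++
i=2 j=2: 8>6, j++
i=2 j=3: 8<9, i++
i=3 j=3: 14>9, j++
i=3 j=4: 14<16, i++
i=4 j=4: 18>16, j++
i=4 j=5: 18<20, i++
i=5 j=5: 29>20, j++
i=5 j=6: 29>25, j++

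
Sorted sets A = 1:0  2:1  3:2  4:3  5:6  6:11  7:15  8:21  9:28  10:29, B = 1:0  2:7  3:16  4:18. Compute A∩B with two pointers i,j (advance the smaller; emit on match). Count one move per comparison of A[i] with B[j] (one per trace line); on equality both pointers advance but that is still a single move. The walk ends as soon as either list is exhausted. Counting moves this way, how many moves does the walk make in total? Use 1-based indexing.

10 moves

i=1 j=1: 0==0 emit, i++,j++
i=2 j=2: 1<7, i++
i=3 j=2: 2<7, i++
i=4 j=2: 3<7, i++
i=5 j=2: 6<7, i++
i=6 j=2: 11>7, j++
i=6 j=3: 11<16, i++
i=7 j=3: 15<16, i++
i=8 j=3: 21>16, j++
i=8 j=4: 21>18, j++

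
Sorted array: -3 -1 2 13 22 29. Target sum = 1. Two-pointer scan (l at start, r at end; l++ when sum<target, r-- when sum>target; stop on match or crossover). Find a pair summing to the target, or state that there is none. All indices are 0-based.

l=0 r=5: -3+29=26 >1, r--
l=0 r=4: -3+22=19 >1, r--
l=0 r=3: -3+13=10 >1, r--
l=0 r=2: -3+2=-1 <1, l++
l=1 r=2: -1+2=1, found

(-1, 2)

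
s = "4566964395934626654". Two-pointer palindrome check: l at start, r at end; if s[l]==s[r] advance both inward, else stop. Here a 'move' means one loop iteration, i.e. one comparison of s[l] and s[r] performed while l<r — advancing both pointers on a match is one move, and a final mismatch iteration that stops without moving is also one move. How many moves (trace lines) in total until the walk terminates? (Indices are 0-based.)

[0,18] '4'=='4' → l++,r--
[1,17] '5'=='5' → l++,r--
[2,16] '6'=='6' → l++,r--
[3,15] '6'=='6' → l++,r--
[4,14] '9'!='2' → stop

5 moves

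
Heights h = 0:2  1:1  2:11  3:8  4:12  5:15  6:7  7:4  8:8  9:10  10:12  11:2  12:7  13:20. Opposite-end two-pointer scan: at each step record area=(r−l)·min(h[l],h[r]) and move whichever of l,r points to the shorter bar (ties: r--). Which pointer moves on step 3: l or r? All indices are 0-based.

l

[0,13] min(2,20)*13=26 best=26 * → l++
[1,13] min(1,20)*12=12 best=26 → l++
[2,13] min(11,20)*11=121 best=121 * → l++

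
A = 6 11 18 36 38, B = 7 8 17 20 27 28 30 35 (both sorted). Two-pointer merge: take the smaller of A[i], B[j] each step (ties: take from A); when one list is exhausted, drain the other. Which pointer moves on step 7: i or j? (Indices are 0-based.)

j

i=0 j=0: A[i]=6<=B[j]=7 take 6, i++
i=1 j=0: A[i]=11>B[j]=7 take 7, j++
i=1 j=1: A[i]=11>B[j]=8 take 8, j++
i=1 j=2: A[i]=11<=B[j]=17 take 11, i++
i=2 j=2: A[i]=18>B[j]=17 take 17, j++
i=2 j=3: A[i]=18<=B[j]=20 take 18, i++
i=3 j=3: A[i]=36>B[j]=20 take 20, j++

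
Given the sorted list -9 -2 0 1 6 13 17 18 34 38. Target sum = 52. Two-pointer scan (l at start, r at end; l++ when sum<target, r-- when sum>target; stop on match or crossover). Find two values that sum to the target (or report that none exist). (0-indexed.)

(18, 34)

l=0 r=9: -9+38=29 <52, l++
l=1 r=9: -2+38=36 <52, l++
l=2 r=9: 0+38=38 <52, l++
l=3 r=9: 1+38=39 <52, l++
l=4 r=9: 6+38=44 <52, l++
l=5 r=9: 13+38=51 <52, l++
l=6 r=9: 17+38=55 >52, r--
l=6 r=8: 17+34=51 <52, l++
l=7 r=8: 18+34=52, found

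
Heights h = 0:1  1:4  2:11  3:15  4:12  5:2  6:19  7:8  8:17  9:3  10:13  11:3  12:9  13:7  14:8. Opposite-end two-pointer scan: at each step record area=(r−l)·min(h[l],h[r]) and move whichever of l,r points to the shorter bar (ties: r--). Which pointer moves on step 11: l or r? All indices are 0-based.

l

l=0 r=14: min(1,8)*14=14 best=14 *, l++
l=1 r=14: min(4,8)*13=52 best=52 *, l++
l=2 r=14: min(11,8)*12=96 best=96 *, r--
l=2 r=13: min(11,7)*11=77 best=96, r--
l=2 r=12: min(11,9)*10=90 best=96, r--
l=2 r=11: min(11,3)*9=27 best=96, r--
l=2 r=10: min(11,13)*8=88 best=96, l++
l=3 r=10: min(15,13)*7=91 best=96, r--
l=3 r=9: min(15,3)*6=18 best=96, r--
l=3 r=8: min(15,17)*5=75 best=96, l++
l=4 r=8: min(12,17)*4=48 best=96, l++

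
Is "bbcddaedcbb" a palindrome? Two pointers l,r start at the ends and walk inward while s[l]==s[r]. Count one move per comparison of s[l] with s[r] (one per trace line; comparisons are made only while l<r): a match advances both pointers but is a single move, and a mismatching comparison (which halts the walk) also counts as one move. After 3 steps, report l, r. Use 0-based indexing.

l=0 r=10: 'b'=='b', l++,r--
l=1 r=9: 'b'=='b', l++,r--
l=2 r=8: 'c'=='c', l++,r--

l=3, r=7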